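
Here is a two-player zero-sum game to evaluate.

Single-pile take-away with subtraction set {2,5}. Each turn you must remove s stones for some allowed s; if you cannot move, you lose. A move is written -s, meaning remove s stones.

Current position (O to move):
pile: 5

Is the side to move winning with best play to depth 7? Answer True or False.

ply 1, O at 5 | -2=-1→3; -5=+1→0*
ply 2: 0 is terminal -1 (X); from 5 depth 7

O winning at [5]: True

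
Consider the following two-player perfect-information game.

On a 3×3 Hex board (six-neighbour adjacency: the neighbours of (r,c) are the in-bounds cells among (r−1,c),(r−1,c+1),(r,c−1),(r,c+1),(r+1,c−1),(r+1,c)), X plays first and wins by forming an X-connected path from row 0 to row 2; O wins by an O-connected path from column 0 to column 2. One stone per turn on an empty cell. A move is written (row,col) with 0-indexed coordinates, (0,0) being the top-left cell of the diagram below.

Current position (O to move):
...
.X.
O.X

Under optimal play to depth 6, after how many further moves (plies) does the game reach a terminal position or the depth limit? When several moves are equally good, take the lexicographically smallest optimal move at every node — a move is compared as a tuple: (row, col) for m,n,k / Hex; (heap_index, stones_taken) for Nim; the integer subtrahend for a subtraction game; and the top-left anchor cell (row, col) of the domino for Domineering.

PV length from [.../.X./O.X]: 6 plies

p1 O@[.../.X./O.X]: (0,0)[O../.X./O.X]-1* (0,1)[.O./.X./O.X]-1 (0,2)[..O/.X./O.X]-1 (1,0)[.../OX./O.X]-1 (1,2)[.../.XO/O.X]-1 (2,1)[.../.X./OOX]-1
p2 X@[O../.X./O.X]: (0,1)[OX./.X./O.X]+1* (0,2)[O.X/.X./O.X]+1 (1,0)[O../XX./O.X]+1 (1,2)[O../.XX/O.X]+1 (2,1)[O../.X./OXX]+1
p3 O@[OX./.X./O.X]: (0,2)[OXO/.X./O.X]-1* (1,0)[OX./OX./O.X]-1 (1,2)[OX./.XO/O.X]-1 (2,1)[OX./.X./OOX]-1
p4 X@[OXO/.X./O.X]: (1,0)[OXO/XX./O.X]+1* (1,2)[OXO/.XX/O.X]+1 (2,1)[OXO/.X./OXX]+1
p5 O@[OXO/XX./O.X]: (1,2)[OXO/XXO/O.X]-1* (2,1)[OXO/XX./OOX]-1
p6 X@[OXO/XXO/O.X]: (2,1)[OXO/XXO/OXX]+1*
p7 O@[OXO/XXO/OXX] terminal -1; root [.../.X./O.X] d6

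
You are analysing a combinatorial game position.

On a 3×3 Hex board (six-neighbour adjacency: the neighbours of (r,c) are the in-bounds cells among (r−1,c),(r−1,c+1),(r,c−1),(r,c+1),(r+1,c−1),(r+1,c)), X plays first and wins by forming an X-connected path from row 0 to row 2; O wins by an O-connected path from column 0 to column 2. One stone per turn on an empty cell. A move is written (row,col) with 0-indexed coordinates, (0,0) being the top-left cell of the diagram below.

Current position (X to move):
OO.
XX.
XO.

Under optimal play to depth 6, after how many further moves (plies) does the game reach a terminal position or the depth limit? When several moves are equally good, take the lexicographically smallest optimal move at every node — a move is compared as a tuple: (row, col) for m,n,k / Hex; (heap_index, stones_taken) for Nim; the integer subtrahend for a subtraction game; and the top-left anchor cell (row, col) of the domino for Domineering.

[OO./XX./XO.] X move#1: (0,2):+1/OOX/XX./XO.*, (1,2):-1/OO./XXX/XO., (2,2):-1/OO./XX./XOX
[OOX/XX./XO.] end (terminal -1, O#2); searched OO./XX./XO. to 6

PV length from [OO./XX./XO.]: 1 ply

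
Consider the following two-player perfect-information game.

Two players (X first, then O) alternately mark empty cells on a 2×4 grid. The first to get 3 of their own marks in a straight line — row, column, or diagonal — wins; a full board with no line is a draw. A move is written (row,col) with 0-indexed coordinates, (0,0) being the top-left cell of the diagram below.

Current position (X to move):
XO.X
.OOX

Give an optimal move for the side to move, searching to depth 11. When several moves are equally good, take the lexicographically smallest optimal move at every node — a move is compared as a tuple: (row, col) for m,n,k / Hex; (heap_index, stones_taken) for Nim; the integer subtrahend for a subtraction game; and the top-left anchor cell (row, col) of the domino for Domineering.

X's best at [XO.X/.OOX]: (1,0)

p1 X@[XO.X/.OOX]: (0,2)[XOXX/.OOX]-1 (1,0)[XO.X/XOOX]+0*
p2 O@[XO.X/XOOX]: (0,2)[XOOX/XOOX]+0*
p3 X@[XOOX/XOOX] terminal +0; root [XO.X/.OOX] d11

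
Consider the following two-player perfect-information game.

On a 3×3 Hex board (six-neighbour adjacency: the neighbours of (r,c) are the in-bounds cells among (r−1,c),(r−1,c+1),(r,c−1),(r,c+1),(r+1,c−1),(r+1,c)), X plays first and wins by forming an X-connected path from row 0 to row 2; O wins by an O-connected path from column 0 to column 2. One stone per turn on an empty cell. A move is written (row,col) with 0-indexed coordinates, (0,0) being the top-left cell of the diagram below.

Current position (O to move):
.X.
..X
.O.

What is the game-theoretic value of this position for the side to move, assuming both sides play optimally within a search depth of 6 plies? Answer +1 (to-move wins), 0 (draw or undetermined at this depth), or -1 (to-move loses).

value(.X./..X/.O., O) = +1

ply 1, O at .X./..X/.O. | (0,0)=-1→OX./..X/.O.; (0,2)=-1→.XO/..X/.O.; (1,0)=-1→.X./O.X/.O.; (1,1)=+1→.X./.OX/.O.*; (2,0)=-1→.X./..X/OO.; (2,2)=-1→.X./..X/.OO
ply 2, X at .X./.OX/.O. | (0,0)=-1→XX./.OX/.O.*; (0,2)=-1→.XX/.OX/.O.; (1,0)=-1→.X./XOX/.O.; (2,0)=-1→.X./.OX/XO.; (2,2)=-1→.X./.OX/.OX
ply 3, O at XX./.OX/.O. | (0,2)=+1→XXO/.OX/.O.*; (1,0)=+1→XX./OOX/.O.; (2,0)=+1→XX./.OX/OO.; (2,2)=+1→XX./.OX/.OO
ply 4, X at XXO/.OX/.O. | (1,0)=-1→XXO/XOX/.O.*; (2,0)=-1→XXO/.OX/XO.; (2,2)=-1→XXO/.OX/.OX
ply 5, O at XXO/XOX/.O. | (2,0)=+1→XXO/XOX/OO.*; (2,2)=-1→XXO/XOX/.OO
ply 6: XXO/XOX/OO. is terminal -1 (X); from .X./..X/.O. depth 6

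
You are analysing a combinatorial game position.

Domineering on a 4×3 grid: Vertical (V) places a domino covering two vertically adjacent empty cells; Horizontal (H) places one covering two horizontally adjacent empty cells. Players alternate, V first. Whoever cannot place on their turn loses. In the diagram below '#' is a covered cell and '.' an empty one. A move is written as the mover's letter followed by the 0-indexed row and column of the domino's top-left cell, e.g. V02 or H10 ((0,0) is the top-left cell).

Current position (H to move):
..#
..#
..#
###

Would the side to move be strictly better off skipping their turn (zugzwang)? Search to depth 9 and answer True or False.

zugzwang(..#/..#/..#/###, H) = False

ply 1, H at ..#/..#/..#/### | H00=-1→###/..#/..#/###; H10=+1→..#/###/..#/###*; H20=-1→..#/..#/###/###
ply 2: ..#/###/..#/### is terminal -1 (V); from ..#/..#/..#/### depth 9
if H skipped the turn, V would face:
~ ply 1, V at ..#/..#/..#/### | V00=+1→#.#/#.#/..#/###*; V01=+1→.##/.##/..#/###; V10=+1→..#/#.#/#.#/###; V11=+1→..#/.##/.##/###
~ ply 2, H at #.#/#.#/..#/### | H20=-1→#.#/#.#/###/###*
~ ply 3, V at #.#/#.#/###/### | V01=+1→###/###/###/###*
~ ply 4: ###/###/###/### is terminal -1 (H); from ..#/..#/..#/### depth 9
compare (H): move=+1 vs pass=-1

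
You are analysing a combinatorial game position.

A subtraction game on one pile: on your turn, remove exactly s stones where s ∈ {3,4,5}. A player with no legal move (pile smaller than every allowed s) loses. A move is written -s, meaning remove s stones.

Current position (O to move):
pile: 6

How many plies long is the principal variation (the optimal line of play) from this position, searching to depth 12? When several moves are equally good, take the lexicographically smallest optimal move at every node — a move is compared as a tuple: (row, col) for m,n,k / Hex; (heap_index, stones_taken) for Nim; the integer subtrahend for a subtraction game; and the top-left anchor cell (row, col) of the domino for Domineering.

PV length from [6]: 1 ply

p1 O@[6]: -3[3]-1 -4[2]+1* -5[1]+1
p2 X@[2] terminal -1; root [6] d12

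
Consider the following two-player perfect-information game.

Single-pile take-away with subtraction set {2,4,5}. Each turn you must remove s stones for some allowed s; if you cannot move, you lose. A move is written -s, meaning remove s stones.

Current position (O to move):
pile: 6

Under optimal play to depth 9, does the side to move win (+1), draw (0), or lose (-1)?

value(6, O) = +1

ply 1, O at 6 | -2=-1→4; -4=-1→2; -5=+1→1*
ply 2: 1 is terminal -1 (X); from 6 depth 9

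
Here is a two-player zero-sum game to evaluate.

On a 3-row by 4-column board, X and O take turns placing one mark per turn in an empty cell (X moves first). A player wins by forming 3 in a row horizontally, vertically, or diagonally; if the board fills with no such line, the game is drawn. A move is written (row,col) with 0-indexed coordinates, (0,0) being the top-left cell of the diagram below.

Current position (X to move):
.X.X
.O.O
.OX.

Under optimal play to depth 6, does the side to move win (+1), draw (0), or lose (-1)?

value(.X.X/.O.O/.OX., X) = +1

ply 1, X at .X.X/.O.O/.OX. | (0,0)=-1→XX.X/.O.O/.OX.; (0,2)=+1→.XXX/.O.O/.OX.*; (1,0)=-1→.X.X/XO.O/.OX.; (1,2)=+1→.X.X/.OXO/.OX.; (2,0)=-1→.X.X/.O.O/XOX.; (2,3)=-1→.X.X/.O.O/.OXX
ply 2: .XXX/.O.O/.OX. is terminal -1 (O); from .X.X/.O.O/.OX. depth 6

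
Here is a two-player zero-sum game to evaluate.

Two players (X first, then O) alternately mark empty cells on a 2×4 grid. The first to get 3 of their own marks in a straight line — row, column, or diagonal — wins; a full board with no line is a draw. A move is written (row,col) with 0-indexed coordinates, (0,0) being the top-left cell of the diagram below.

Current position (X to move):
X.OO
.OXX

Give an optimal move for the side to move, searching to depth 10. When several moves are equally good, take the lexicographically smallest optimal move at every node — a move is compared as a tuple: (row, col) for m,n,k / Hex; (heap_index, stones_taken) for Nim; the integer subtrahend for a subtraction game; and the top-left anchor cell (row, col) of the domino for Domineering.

X's best at [X.OO/.OXX]: (0,1)

ply 1, X at X.OO/.OXX | (0,1)=+0→XXOO/.OXX*; (1,0)=-1→X.OO/XOXX
ply 2, O at XXOO/.OXX | (1,0)=+0→XXOO/OOXX*
ply 3: XXOO/OOXX is terminal +0 (X); from X.OO/.OXX depth 10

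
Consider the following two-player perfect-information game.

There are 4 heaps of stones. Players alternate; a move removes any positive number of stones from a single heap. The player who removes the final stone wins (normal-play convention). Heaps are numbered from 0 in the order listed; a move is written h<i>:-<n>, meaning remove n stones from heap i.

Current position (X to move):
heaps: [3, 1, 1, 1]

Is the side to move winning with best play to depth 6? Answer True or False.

X winning at [(3,1,1,1)]: True

p1 X@[(3,1,1,1)]: h0:-1[(2,1,1,1)]-1 h0:-2[(1,1,1,1)]+1* h0:-3[(0,1,1,1)]-1 h1:-1[(3,0,1,1)]-1 h2:-1[(3,1,0,1)]-1 h3:-1[(3,1,1,0)]-1
p2 O@[(1,1,1,1)]: h0:-1[(0,1,1,1)]-1* h1:-1[(1,0,1,1)]-1 h2:-1[(1,1,0,1)]-1 h3:-1[(1,1,1,0)]-1
p3 X@[(0,1,1,1)]: h1:-1[(0,0,1,1)]+1* h2:-1[(0,1,0,1)]+1 h3:-1[(0,1,1,0)]+1
p4 O@[(0,0,1,1)]: h2:-1[(0,0,0,1)]-1* h3:-1[(0,0,1,0)]-1
p5 X@[(0,0,0,1)]: h3:-1[(0,0,0,0)]+1*
p6 O@[(0,0,0,0)] terminal -1; root [(3,1,1,1)] d6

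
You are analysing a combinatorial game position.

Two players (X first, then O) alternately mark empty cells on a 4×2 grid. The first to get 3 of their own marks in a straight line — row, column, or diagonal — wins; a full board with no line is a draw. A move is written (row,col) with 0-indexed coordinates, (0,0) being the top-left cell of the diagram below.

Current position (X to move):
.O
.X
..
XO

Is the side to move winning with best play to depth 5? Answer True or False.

ply 1, X at .O/.X/../XO | (0,0)=+0→XO/.X/../XO*; (1,0)=+0→.O/XX/../XO; (2,0)=+0→.O/.X/X./XO; (2,1)=+0→.O/.X/.X/XO
ply 2, O at XO/.X/../XO | (1,0)=+0→XO/OX/../XO*; (2,0)=+0→XO/.X/O./XO; (2,1)=+0→XO/.X/.O/XO
ply 3, X at XO/OX/../XO | (2,0)=+0→XO/OX/X./XO*; (2,1)=+0→XO/OX/.X/XO
ply 4, O at XO/OX/X./XO | (2,1)=+0→XO/OX/XO/XO*
ply 5: XO/OX/XO/XO is terminal +0 (X); from .O/.X/../XO depth 5

X winning at [.O/.X/../XO]: False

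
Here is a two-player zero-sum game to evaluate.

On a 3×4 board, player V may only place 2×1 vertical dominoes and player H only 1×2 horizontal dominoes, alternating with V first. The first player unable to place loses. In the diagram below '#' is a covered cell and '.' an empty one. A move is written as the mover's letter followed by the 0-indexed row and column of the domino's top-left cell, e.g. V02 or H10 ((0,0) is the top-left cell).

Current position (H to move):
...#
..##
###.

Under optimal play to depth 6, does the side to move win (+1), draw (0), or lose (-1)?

value(...#/..##/###., H) = +1

p1 H@[...#/..##/###.]: H00[##.#/..##/###.]+1* H01[.###/..##/###.]-1 H10[...#/####/###.]+1
p2 V@[##.#/..##/###.] terminal -1; root [...#/..##/###.] d6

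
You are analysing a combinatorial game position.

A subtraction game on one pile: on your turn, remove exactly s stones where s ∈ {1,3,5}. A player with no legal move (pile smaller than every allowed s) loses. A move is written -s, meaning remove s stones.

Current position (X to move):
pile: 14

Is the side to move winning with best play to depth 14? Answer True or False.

X winning at [14]: False

ply 1, X at 14 | -1=-1→13*; -3=-1→11; -5=-1→9
ply 2, O at 13 | -1=+1→12*; -3=+1→10; -5=+1→8
ply 3, X at 12 | -1=-1→11*; -3=-1→9; -5=-1→7
ply 4, O at 11 | -1=+1→10*; -3=+1→8; -5=+1→6
ply 5, X at 10 | -1=-1→9*; -3=-1→7; -5=-1→5
ply 6, O at 9 | -1=+1→8*; -3=+1→6; -5=+1→4
ply 7, X at 8 | -1=-1→7*; -3=-1→5; -5=-1→3
ply 8, O at 7 | -1=+1→6*; -3=+1→4; -5=+1→2
ply 9, X at 6 | -1=-1→5*; -3=-1→3; -5=-1→1
ply 10, O at 5 | -1=+1→4*; -3=+1→2; -5=+1→0
ply 11, X at 4 | -1=-1→3*; -3=-1→1
ply 12, O at 3 | -1=+1→2*; -3=+1→0
ply 13, X at 2 | -1=-1→1*
ply 14, O at 1 | -1=+1→0*
ply 15: 0 is terminal -1 (X); from 14 depth 14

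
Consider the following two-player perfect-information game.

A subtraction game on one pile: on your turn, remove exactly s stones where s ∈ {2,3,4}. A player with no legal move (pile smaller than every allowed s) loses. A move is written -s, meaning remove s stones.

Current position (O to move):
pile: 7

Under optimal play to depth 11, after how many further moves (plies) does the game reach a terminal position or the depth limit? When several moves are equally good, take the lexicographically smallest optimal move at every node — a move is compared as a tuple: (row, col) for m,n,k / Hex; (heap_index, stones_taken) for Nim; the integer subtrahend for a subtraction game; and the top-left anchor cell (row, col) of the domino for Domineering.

PV length from [7]: 2 plies

p1 O@[7]: -2[5]-1* -3[4]-1 -4[3]-1
p2 X@[5]: -2[3]-1 -3[2]-1 -4[1]+1*
p3 O@[1] terminal -1; root [7] d11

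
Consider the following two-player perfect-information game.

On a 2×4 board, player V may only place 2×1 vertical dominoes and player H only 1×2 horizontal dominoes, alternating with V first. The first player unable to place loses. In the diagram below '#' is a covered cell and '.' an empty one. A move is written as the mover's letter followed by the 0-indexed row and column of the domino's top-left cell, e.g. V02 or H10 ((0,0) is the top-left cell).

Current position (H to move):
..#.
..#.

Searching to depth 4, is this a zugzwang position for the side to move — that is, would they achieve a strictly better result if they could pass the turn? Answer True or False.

p1 H@[..#./..#.]: H00[###./..#.]+1* H10[..#./###.]+1
p2 V@[###./..#.]: V03[####/..##]-1*
p3 H@[####/..##]: H10[####/####]+1*
p4 V@[####/####] terminal -1; root [..#./..#.] d4
if H skipped the turn, V would face:
~ p1 V@[..#./..#.]: V00[#.#./#.#.]+1* V01[.##./.##.]+1 V03[..##/..##]-1
~ p2 H@[#.#./#.#.] terminal -1; root [..#./..#.] d4
compare (H): move=+1 vs pass=-1

zugzwang(..#./..#., H) = False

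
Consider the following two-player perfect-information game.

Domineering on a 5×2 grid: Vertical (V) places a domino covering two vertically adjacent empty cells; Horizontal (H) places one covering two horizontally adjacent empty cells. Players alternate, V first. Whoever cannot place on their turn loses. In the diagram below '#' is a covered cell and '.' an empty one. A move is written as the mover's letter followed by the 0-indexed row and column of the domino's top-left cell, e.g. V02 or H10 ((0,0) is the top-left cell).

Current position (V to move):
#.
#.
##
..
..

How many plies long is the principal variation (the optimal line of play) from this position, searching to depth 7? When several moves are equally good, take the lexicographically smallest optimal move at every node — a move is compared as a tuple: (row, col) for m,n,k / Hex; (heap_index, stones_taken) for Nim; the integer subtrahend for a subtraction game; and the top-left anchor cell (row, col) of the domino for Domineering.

PV length from [#./#./##/../..]: 1 ply

[#./#./##/../..] V move#1: V01:-1/##/##/##/../.., V30:+1/#./#./##/#./#.*, V31:+1/#./#./##/.#/.#
[#./#./##/#./#.] end (terminal -1, H#2); searched #./#./##/../.. to 7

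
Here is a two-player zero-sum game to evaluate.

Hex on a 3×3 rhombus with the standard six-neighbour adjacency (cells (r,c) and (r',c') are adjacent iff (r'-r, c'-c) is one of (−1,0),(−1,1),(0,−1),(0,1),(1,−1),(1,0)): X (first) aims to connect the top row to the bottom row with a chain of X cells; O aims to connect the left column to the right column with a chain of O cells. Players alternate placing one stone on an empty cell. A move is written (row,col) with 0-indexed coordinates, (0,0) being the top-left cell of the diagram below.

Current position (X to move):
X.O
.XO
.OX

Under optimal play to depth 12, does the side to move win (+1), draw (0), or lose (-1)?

ply 1, X at X.O/.XO/.OX | (0,1)=-1→XXO/.XO/.OX; (1,0)=-1→X.O/XXO/.OX; (2,0)=+1→X.O/.XO/XOX*
ply 2, O at X.O/.XO/XOX | (0,1)=-1→XOO/.XO/XOX*; (1,0)=-1→X.O/OXO/XOX
ply 3, X at XOO/.XO/XOX | (1,0)=+1→XOO/XXO/XOX*
ply 4: XOO/XXO/XOX is terminal -1 (O); from X.O/.XO/.OX depth 12

value(X.O/.XO/.OX, X) = +1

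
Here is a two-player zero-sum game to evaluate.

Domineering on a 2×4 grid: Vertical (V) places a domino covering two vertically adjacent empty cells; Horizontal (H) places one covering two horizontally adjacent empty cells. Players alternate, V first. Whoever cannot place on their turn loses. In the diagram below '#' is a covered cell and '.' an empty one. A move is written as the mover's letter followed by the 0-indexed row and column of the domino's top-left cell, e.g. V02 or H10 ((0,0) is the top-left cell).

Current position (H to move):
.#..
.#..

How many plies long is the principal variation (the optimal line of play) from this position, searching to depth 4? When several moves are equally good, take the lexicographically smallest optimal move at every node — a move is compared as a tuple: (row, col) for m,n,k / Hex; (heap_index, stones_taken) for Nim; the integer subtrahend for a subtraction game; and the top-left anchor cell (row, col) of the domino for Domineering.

PV length from [.#../.#..]: 3 plies

ply 1, H at .#../.#.. | H02=+1→.###/.#..*; H12=+1→.#../.###
ply 2, V at .###/.#.. | V00=-1→####/##..*
ply 3, H at ####/##.. | H12=+1→####/####*
ply 4: ####/#### is terminal -1 (V); from .#../.#.. depth 4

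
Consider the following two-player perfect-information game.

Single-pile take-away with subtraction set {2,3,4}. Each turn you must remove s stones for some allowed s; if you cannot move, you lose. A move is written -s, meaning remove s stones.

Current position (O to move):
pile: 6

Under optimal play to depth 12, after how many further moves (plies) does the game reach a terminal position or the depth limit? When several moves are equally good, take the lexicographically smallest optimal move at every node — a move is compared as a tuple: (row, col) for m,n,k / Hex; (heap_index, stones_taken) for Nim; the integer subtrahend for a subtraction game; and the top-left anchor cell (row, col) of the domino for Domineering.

p1 O@[6]: -2[4]-1* -3[3]-1 -4[2]-1
p2 X@[4]: -2[2]-1 -3[1]+1* -4[0]+1
p3 O@[1] terminal -1; root [6] d12

PV length from [6]: 2 plies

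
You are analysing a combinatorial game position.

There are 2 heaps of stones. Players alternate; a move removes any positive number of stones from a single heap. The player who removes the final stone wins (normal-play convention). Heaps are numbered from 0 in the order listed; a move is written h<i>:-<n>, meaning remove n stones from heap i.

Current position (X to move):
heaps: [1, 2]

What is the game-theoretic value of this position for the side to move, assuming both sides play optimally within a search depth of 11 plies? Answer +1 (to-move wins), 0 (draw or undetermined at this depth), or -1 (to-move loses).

value((1,2), X) = +1

ply 1, X at (1,2) | h0:-1=-1→(0,2); h1:-1=+1→(1,1)*; h1:-2=-1→(1,0)
ply 2, O at (1,1) | h0:-1=-1→(0,1)*; h1:-1=-1→(1,0)
ply 3, X at (0,1) | h1:-1=+1→(0,0)*
ply 4: (0,0) is terminal -1 (O); from (1,2) depth 11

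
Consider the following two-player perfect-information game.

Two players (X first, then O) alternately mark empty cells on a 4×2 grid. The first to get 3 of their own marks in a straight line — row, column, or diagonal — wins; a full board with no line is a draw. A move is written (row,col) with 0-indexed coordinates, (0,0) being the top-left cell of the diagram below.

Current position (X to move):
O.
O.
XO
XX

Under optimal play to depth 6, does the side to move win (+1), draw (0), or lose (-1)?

value(O./O./XO/XX, X) = 0

[O./O./XO/XX] X move#1: (0,1):+0/OX/O./XO/XX*, (1,1):+0/O./OX/XO/XX
[OX/O./XO/XX] O move#2: (1,1):+0/OX/OO/XO/XX*
[OX/OO/XO/XX] end (terminal +0, X#3); searched O./O./XO/XX to 6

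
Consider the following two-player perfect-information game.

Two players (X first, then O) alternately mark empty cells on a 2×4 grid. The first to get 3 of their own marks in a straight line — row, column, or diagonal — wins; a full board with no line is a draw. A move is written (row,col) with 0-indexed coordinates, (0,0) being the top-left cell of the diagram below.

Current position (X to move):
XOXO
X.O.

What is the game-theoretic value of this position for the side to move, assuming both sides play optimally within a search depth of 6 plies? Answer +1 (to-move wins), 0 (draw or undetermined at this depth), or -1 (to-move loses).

[XOXO/X.O.] X move#1: (1,1):+0/XOXO/XXO.*, (1,3):+0/XOXO/X.OX
[XOXO/XXO.] O move#2: (1,3):+0/XOXO/XXOO*
[XOXO/XXOO] end (terminal +0, X#3); searched XOXO/X.O. to 6

value(XOXO/X.O., X) = 0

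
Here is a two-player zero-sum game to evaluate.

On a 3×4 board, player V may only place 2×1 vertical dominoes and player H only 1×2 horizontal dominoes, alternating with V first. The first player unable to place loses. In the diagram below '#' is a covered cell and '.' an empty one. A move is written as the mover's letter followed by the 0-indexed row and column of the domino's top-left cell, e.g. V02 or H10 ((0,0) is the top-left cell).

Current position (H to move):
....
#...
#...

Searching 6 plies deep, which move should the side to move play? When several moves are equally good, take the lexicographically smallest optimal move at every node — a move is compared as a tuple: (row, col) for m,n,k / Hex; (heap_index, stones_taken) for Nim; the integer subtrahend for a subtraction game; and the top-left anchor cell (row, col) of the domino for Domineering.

p1 H@[..../#.../#...]: H00[##../#.../#...]-1 H01[.##./#.../#...]-1 H02[..##/#.../#...]-1 H11[..../###./#...]+1* H12[..../#.##/#...]+1 H21[..../#.../###.]-1 H22[..../#.../#.##]-1
p2 V@[..../###./#...]: V03[...#/####/#...]-1* V13[..../####/#..#]-1
p3 H@[...#/####/#...]: H00[##.#/####/#...]+1* H01[.###/####/#...]+1 H21[...#/####/###.]+1 H22[...#/####/#.##]+1
p4 V@[##.#/####/#...] terminal -1; root [..../#.../#...] d6

H's best at [..../#.../#...]: H11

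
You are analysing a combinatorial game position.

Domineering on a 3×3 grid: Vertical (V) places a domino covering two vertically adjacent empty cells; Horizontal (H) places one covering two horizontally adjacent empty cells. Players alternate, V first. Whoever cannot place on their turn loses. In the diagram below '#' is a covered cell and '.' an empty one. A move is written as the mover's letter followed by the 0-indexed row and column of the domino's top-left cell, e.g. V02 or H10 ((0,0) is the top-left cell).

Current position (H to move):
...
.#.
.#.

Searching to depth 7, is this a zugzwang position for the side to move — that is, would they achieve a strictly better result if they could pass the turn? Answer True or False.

zugzwang(.../.#./.#., H) = False

[.../.#./.#.] H move#1: H00:-1/##./.#./.#.*, H01:-1/.##/.#./.#.
[##./.#./.#.] V move#2: V02:+1/###/.##/.#.*, V10:+1/##./##./##., V12:+1/##./.##/.##
[###/.##/.#.] end (terminal -1, H#3); searched .../.#./.#. to 7
suppose H passes — search the same position with V to move:
pass> [.../.#./.#.] V move#1: V00:+1/#../##./.#.*, V02:+1/..#/.##/.#., V10:+1/.../##./##., V12:+1/.../.##/.##
pass> [#../##./.#.] H move#2: H01:-1/###/##./.#.*
pass> [###/##./.#.] V move#3: V12:+1/###/###/.##*
pass> [###/###/.##] end (terminal -1, H#4); searched .../.#./.#. to 7
for H: play -1, pass -1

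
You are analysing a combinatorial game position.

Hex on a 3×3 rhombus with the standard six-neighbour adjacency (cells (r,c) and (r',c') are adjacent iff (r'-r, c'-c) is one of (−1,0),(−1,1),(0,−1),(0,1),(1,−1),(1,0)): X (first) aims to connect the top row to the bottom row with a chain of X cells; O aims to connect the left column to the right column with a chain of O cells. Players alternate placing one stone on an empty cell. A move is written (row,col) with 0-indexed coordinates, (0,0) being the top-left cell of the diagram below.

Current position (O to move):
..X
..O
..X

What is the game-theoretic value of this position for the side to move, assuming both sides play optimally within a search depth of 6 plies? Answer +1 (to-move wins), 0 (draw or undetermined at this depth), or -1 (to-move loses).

value(..X/..O/..X, O) = +1

ply 1, O at ..X/..O/..X | (0,0)=-1→O.X/..O/..X; (0,1)=-1→.OX/..O/..X; (1,0)=-1→..X/O.O/..X; (1,1)=+1→..X/.OO/..X*; (2,0)=+1→..X/..O/O.X; (2,1)=-1→..X/..O/.OX
ply 2, X at ..X/.OO/..X | (0,0)=-1→X.X/.OO/..X*; (0,1)=-1→.XX/.OO/..X; (1,0)=-1→..X/XOO/..X; (2,0)=-1→..X/.OO/X.X; (2,1)=-1→..X/.OO/.XX
ply 3, O at X.X/.OO/..X | (0,1)=+1→XOX/.OO/..X*; (1,0)=+1→X.X/OOO/..X; (2,0)=+1→X.X/.OO/O.X; (2,1)=+1→X.X/.OO/.OX
ply 4, X at XOX/.OO/..X | (1,0)=-1→XOX/XOO/..X*; (2,0)=-1→XOX/.OO/X.X; (2,1)=-1→XOX/.OO/.XX
ply 5, O at XOX/XOO/..X | (2,0)=+1→XOX/XOO/O.X*; (2,1)=-1→XOX/XOO/.OX
ply 6: XOX/XOO/O.X is terminal -1 (X); from ..X/..O/..X depth 6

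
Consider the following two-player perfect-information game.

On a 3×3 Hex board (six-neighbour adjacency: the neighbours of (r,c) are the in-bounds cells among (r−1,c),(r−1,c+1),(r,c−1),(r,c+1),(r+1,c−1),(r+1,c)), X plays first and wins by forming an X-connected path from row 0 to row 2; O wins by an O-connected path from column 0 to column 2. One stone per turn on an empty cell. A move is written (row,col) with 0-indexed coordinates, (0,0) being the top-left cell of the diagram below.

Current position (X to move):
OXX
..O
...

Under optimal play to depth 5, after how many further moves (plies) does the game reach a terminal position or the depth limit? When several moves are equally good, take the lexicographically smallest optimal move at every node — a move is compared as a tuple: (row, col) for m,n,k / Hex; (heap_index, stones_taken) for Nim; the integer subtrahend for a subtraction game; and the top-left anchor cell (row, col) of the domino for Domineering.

ply 1, X at OXX/..O/... | (1,0)=-1→OXX/X.O/...; (1,1)=+1→OXX/.XO/...*; (2,0)=+1→OXX/..O/X..; (2,1)=-1→OXX/..O/.X.; (2,2)=-1→OXX/..O/..X
ply 2, O at OXX/.XO/... | (1,0)=-1→OXX/OXO/...*; (2,0)=-1→OXX/.XO/O..; (2,1)=-1→OXX/.XO/.O.; (2,2)=-1→OXX/.XO/..O
ply 3, X at OXX/OXO/... | (2,0)=+1→OXX/OXO/X..*; (2,1)=+1→OXX/OXO/.X.; (2,2)=+1→OXX/OXO/..X
ply 4: OXX/OXO/X.. is terminal -1 (O); from OXX/..O/... depth 5

PV length from [OXX/..O/...]: 3 plies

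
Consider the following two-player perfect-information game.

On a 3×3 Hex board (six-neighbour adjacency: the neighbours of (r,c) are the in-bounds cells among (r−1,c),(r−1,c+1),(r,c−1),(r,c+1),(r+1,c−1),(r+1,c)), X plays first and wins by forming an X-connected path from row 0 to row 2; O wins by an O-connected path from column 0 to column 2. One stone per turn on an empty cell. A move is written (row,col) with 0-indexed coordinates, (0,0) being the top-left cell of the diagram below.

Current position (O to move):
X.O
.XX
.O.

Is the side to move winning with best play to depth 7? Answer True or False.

O winning at [X.O/.XX/.O.]: False

p1 O@[X.O/.XX/.O.]: (0,1)[XOO/.XX/.O.]-1* (1,0)[X.O/OXX/.O.]-1 (2,0)[X.O/.XX/OO.]-1 (2,2)[X.O/.XX/.OO]-1
p2 X@[XOO/.XX/.O.]: (1,0)[XOO/XXX/.O.]+1* (2,0)[XOO/.XX/XO.]-1 (2,2)[XOO/.XX/.OX]-1
p3 O@[XOO/XXX/.O.]: (2,0)[XOO/XXX/OO.]-1* (2,2)[XOO/XXX/.OO]-1
p4 X@[XOO/XXX/OO.]: (2,2)[XOO/XXX/OOX]+1*
p5 O@[XOO/XXX/OOX] terminal -1; root [X.O/.XX/.O.] d7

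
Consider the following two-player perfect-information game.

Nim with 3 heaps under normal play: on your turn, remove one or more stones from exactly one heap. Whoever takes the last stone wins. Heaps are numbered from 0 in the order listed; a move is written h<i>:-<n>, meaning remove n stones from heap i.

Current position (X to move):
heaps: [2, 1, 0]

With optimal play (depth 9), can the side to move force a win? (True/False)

X winning at [(2,1,0)]: True

[(2,1,0)] X move#1: h0:-1:+1/(1,1,0)*, h0:-2:-1/(0,1,0), h1:-1:-1/(2,0,0)
[(1,1,0)] O move#2: h0:-1:-1/(0,1,0)*, h1:-1:-1/(1,0,0)
[(0,1,0)] X move#3: h1:-1:+1/(0,0,0)*
[(0,0,0)] end (terminal -1, O#4); searched (2,1,0) to 9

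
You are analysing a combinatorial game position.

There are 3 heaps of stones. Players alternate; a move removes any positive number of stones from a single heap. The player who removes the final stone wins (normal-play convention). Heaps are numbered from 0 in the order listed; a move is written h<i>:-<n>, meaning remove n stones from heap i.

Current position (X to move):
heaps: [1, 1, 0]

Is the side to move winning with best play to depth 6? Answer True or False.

p1 X@[(1,1,0)]: h0:-1[(0,1,0)]-1* h1:-1[(1,0,0)]-1
p2 O@[(0,1,0)]: h1:-1[(0,0,0)]+1*
p3 X@[(0,0,0)] terminal -1; root [(1,1,0)] d6

X winning at [(1,1,0)]: False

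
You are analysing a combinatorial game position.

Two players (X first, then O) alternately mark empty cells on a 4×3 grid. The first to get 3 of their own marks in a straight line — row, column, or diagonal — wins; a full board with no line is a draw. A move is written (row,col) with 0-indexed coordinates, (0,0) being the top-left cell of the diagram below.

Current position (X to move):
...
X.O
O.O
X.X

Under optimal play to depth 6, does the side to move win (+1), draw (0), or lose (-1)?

value(.../X.O/O.O/X.X, X) = +1

p1 X@[.../X.O/O.O/X.X]: (0,0)[X../X.O/O.O/X.X]-1 (0,1)[.X./X.O/O.O/X.X]-1 (0,2)[..X/X.O/O.O/X.X]-1 (1,1)[.../XXO/O.O/X.X]-1 (2,1)[.../X.O/OXO/X.X]+1* (3,1)[.../X.O/O.O/XXX]+1
p2 O@[.../X.O/OXO/X.X] terminal -1; root [.../X.O/O.O/X.X] d6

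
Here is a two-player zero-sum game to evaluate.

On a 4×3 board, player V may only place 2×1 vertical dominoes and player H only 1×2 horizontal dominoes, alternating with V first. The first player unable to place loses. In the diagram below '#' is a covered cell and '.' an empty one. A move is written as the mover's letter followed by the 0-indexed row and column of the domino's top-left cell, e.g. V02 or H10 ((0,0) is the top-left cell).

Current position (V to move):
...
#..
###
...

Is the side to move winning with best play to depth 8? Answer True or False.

p1 V@[.../#../###/...]: V01[.#./##./###/...]+1* V02[..#/#.#/###/...]-1
p2 H@[.#./##./###/...]: H30[.#./##./###/##.]-1* H31[.#./##./###/.##]-1
p3 V@[.#./##./###/##.]: V02[.##/###/###/##.]+1*
p4 H@[.##/###/###/##.] terminal -1; root [.../#../###/...] d8

V winning at [.../#../###/...]: True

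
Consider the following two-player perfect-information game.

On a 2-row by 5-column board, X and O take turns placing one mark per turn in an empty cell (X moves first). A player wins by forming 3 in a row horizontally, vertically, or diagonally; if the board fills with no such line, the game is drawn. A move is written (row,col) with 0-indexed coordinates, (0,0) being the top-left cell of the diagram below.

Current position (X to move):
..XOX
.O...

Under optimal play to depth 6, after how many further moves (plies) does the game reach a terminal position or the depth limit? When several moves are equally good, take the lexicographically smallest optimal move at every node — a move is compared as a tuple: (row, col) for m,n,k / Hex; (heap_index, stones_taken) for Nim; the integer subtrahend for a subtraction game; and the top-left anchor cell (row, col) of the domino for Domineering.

ply 1, X at ..XOX/.O... | (0,0)=+0→X.XOX/.O...*; (0,1)=+0→.XXOX/.O...; (1,0)=+0→..XOX/XO...; (1,2)=+0→..XOX/.OX..; (1,3)=+0→..XOX/.O.X.; (1,4)=-1→..XOX/.O..X
ply 2, O at X.XOX/.O... | (0,1)=+0→XOXOX/.O...*; (1,0)=-1→X.XOX/OO...; (1,2)=-1→X.XOX/.OO..; (1,3)=-1→X.XOX/.O.O.; (1,4)=-1→X.XOX/.O..O
ply 3, X at XOXOX/.O... | (1,0)=+0→XOXOX/XO...*; (1,2)=+0→XOXOX/.OX..; (1,3)=+0→XOXOX/.O.X.; (1,4)=-1→XOXOX/.O..X
ply 4, O at XOXOX/XO... | (1,2)=+0→XOXOX/XOO..*; (1,3)=+0→XOXOX/XO.O.; (1,4)=+0→XOXOX/XO..O
ply 5, X at XOXOX/XOO.. | (1,3)=+0→XOXOX/XOOX.*; (1,4)=-1→XOXOX/XOO.X
ply 6, O at XOXOX/XOOX. | (1,4)=+0→XOXOX/XOOXO*
ply 7: XOXOX/XOOXO is terminal +0 (X); from ..XOX/.O... depth 6

PV length from [..XOX/.O...]: 6 plies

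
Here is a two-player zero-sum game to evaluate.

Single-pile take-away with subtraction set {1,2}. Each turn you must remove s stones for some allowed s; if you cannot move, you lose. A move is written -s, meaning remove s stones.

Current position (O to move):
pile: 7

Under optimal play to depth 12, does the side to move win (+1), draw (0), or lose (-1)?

ply 1, O at 7 | -1=+1→6*; -2=-1→5
ply 2, X at 6 | -1=-1→5*; -2=-1→4
ply 3, O at 5 | -1=-1→4; -2=+1→3*
ply 4, X at 3 | -1=-1→2*; -2=-1→1
ply 5, O at 2 | -1=-1→1; -2=+1→0*
ply 6: 0 is terminal -1 (X); from 7 depth 12

value(7, O) = +1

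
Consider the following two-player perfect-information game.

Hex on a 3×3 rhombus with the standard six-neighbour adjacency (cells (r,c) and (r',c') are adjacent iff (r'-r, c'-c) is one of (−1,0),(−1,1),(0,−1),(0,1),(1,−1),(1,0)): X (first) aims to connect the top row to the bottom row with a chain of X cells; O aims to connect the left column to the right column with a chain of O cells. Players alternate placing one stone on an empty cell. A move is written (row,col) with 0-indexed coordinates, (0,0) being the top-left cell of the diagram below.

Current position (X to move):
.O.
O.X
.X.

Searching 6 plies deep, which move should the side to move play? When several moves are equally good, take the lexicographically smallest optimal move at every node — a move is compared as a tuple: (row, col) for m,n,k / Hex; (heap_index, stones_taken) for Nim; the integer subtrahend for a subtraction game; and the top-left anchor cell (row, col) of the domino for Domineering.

[.O./O.X/.X.] X move#1: (0,0):-1/XO./O.X/.X., (0,2):+1/.OX/O.X/.X.*, (1,1):-1/.O./OXX/.X., (2,0):-1/.O./O.X/XX., (2,2):-1/.O./O.X/.XX
[.OX/O.X/.X.] end (terminal -1, O#2); searched .O./O.X/.X. to 6

X's best at [.O./O.X/.X.]: (0,2)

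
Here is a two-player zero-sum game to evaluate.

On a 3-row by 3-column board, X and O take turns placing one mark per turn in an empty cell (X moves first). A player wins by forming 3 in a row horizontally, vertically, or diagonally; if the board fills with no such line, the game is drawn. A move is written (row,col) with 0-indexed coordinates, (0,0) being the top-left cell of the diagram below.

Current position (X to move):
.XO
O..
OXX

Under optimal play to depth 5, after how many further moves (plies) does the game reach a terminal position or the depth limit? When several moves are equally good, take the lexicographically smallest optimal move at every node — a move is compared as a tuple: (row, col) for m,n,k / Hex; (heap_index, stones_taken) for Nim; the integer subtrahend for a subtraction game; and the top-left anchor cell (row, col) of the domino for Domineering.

p1 X@[.XO/O../OXX]: (0,0)[XXO/O../OXX]-1 (1,1)[.XO/OX./OXX]+1* (1,2)[.XO/O.X/OXX]-1
p2 O@[.XO/OX./OXX] terminal -1; root [.XO/O../OXX] d5

PV length from [.XO/O../OXX]: 1 ply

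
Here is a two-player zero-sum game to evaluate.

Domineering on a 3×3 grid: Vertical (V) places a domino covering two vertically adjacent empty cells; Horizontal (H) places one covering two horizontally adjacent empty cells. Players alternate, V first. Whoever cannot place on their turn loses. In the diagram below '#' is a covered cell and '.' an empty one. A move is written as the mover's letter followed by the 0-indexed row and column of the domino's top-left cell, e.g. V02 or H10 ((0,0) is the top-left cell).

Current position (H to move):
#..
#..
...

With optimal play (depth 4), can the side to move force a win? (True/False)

ply 1, H at #../#../... | H01=-1→###/#../...; H11=+1→#../###/...*; H20=-1→#../#../##.; H21=-1→#../#../.##
ply 2: #../###/... is terminal -1 (V); from #../#../... depth 4

H winning at [#../#../...]: True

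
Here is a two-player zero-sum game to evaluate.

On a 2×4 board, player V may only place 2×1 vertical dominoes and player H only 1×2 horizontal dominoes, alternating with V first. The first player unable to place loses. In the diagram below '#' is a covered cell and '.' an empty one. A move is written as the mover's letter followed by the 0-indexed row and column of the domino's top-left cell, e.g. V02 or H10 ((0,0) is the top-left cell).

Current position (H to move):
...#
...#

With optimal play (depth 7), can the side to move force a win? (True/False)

H winning at [...#/...#]: True

p1 H@[...#/...#]: H00[##.#/...#]+1* H01[.###/...#]+1 H10[...#/##.#]+1 H11[...#/.###]+1
p2 V@[##.#/...#]: V02[####/..##]-1*
p3 H@[####/..##]: H10[####/####]+1*
p4 V@[####/####] terminal -1; root [...#/...#] d7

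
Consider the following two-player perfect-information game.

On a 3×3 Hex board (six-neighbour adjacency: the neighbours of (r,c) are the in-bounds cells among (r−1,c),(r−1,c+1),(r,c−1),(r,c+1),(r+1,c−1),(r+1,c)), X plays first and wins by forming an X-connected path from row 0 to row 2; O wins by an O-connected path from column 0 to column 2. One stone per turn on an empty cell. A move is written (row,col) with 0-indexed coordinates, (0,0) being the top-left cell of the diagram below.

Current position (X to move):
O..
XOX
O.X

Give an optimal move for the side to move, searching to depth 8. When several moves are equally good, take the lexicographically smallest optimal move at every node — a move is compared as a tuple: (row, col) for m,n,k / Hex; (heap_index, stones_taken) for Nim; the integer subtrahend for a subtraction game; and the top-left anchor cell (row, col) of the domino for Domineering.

X's best at [O../XOX/O.X]: (0,2)

ply 1, X at O../XOX/O.X | (0,1)=-1→OX./XOX/O.X; (0,2)=+1→O.X/XOX/O.X*; (2,1)=-1→O../XOX/OXX
ply 2: O.X/XOX/O.X is terminal -1 (O); from O../XOX/O.X depth 8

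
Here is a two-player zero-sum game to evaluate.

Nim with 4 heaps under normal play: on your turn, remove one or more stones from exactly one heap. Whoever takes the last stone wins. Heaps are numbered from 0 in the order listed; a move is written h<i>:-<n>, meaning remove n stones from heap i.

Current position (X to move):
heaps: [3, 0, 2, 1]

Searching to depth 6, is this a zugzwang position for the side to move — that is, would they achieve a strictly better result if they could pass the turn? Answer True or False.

zugzwang((3,0,2,1), X) = True

p1 X@[(3,0,2,1)]: h0:-1[(2,0,2,1)]-1* h0:-2[(1,0,2,1)]-1 h0:-3[(0,0,2,1)]-1 h2:-1[(3,0,1,1)]-1 h2:-2[(3,0,0,1)]-1 h3:-1[(3,0,2,0)]-1
p2 O@[(2,0,2,1)]: h0:-1[(1,0,2,1)]-1 h0:-2[(0,0,2,1)]-1 h2:-1[(2,0,1,1)]-1 h2:-2[(2,0,0,1)]-1 h3:-1[(2,0,2,0)]+1*
p3 X@[(2,0,2,0)]: h0:-1[(1,0,2,0)]-1* h0:-2[(0,0,2,0)]-1 h2:-1[(2,0,1,0)]-1 h2:-2[(2,0,0,0)]-1
p4 O@[(1,0,2,0)]: h0:-1[(0,0,2,0)]-1 h2:-1[(1,0,1,0)]+1* h2:-2[(1,0,0,0)]-1
p5 X@[(1,0,1,0)]: h0:-1[(0,0,1,0)]-1* h2:-1[(1,0,0,0)]-1
p6 O@[(0,0,1,0)]: h2:-1[(0,0,0,0)]+1*
p7 X@[(0,0,0,0)] terminal -1; root [(3,0,2,1)] d6
suppose X passes — search the same position with O to move:
pass> p1 O@[(3,0,2,1)]: h0:-1[(2,0,2,1)]-1* h0:-2[(1,0,2,1)]-1 h0:-3[(0,0,2,1)]-1 h2:-1[(3,0,1,1)]-1 h2:-2[(3,0,0,1)]-1 h3:-1[(3,0,2,0)]-1
pass> p2 X@[(2,0,2,1)]: h0:-1[(1,0,2,1)]-1 h0:-2[(0,0,2,1)]-1 h2:-1[(2,0,1,1)]-1 h2:-2[(2,0,0,1)]-1 h3:-1[(2,0,2,0)]+1*
pass> p3 O@[(2,0,2,0)]: h0:-1[(1,0,2,0)]-1* h0:-2[(0,0,2,0)]-1 h2:-1[(2,0,1,0)]-1 h2:-2[(2,0,0,0)]-1
pass> p4 X@[(1,0,2,0)]: h0:-1[(0,0,2,0)]-1 h2:-1[(1,0,1,0)]+1* h2:-2[(1,0,0,0)]-1
pass> p5 O@[(1,0,1,0)]: h0:-1[(0,0,1,0)]-1* h2:-1[(1,0,0,0)]-1
pass> p6 X@[(0,0,1,0)]: h2:-1[(0,0,0,0)]+1*
pass> p7 O@[(0,0,0,0)] terminal -1; root [(3,0,2,1)] d6
for X: play -1, pass +1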